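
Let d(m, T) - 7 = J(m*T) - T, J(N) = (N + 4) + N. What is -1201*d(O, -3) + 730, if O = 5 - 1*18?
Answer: -109762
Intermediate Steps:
J(N) = 4 + 2*N (J(N) = (4 + N) + N = 4 + 2*N)
O = -13 (O = 5 - 18 = -13)
d(m, T) = 11 - T + 2*T*m (d(m, T) = 7 + ((4 + 2*(m*T)) - T) = 7 + ((4 + 2*(T*m)) - T) = 7 + ((4 + 2*T*m) - T) = 7 + (4 - T + 2*T*m) = 11 - T + 2*T*m)
-1201*d(O, -3) + 730 = -1201*(11 - 1*(-3) + 2*(-3)*(-13)) + 730 = -1201*(11 + 3 + 78) + 730 = -1201*92 + 730 = -110492 + 730 = -109762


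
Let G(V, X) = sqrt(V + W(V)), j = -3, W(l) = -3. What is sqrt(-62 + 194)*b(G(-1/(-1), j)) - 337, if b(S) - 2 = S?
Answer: -337 + 2*sqrt(33)*(2 + I*sqrt(2)) ≈ -314.02 + 16.248*I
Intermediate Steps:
G(V, X) = sqrt(-3 + V) (G(V, X) = sqrt(V - 3) = sqrt(-3 + V))
b(S) = 2 + S
sqrt(-62 + 194)*b(G(-1/(-1), j)) - 337 = sqrt(-62 + 194)*(2 + sqrt(-3 - 1/(-1))) - 337 = sqrt(132)*(2 + sqrt(-3 - 1*(-1))) - 337 = (2*sqrt(33))*(2 + sqrt(-3 + 1)) - 337 = (2*sqrt(33))*(2 + sqrt(-2)) - 337 = (2*sqrt(33))*(2 + I*sqrt(2)) - 337 = 2*sqrt(33)*(2 + I*sqrt(2)) - 337 = -337 + 2*sqrt(33)*(2 + I*sqrt(2))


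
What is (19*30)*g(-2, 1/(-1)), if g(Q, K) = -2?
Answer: -1140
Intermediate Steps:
(19*30)*g(-2, 1/(-1)) = (19*30)*(-2) = 570*(-2) = -1140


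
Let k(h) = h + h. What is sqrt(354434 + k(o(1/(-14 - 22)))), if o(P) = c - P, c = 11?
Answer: 11*sqrt(105458)/6 ≈ 595.36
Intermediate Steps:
o(P) = 11 - P
k(h) = 2*h
sqrt(354434 + k(o(1/(-14 - 22)))) = sqrt(354434 + 2*(11 - 1/(-14 - 22))) = sqrt(354434 + 2*(11 - 1/(-36))) = sqrt(354434 + 2*(11 - 1*(-1/36))) = sqrt(354434 + 2*(11 + 1/36)) = sqrt(354434 + 2*(397/36)) = sqrt(354434 + 397/18) = sqrt(6380209/18) = 11*sqrt(105458)/6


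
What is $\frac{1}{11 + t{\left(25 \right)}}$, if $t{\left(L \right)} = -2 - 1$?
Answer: $\frac{1}{8} \approx 0.125$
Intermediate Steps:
$t{\left(L \right)} = -3$ ($t{\left(L \right)} = -2 - 1 = -3$)
$\frac{1}{11 + t{\left(25 \right)}} = \frac{1}{11 - 3} = \frac{1}{8}$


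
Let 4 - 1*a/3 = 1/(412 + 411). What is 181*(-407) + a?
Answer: -60618068/823 ≈ -73655.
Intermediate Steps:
a = 9873/823 (a = 12 - 3/(412 + 411) = 12 - 3/823 = 9873/823 ≈ 11.996)
181*(-407) + a = 181*(-407) + 9873/823 = -73667 + 9873/823 = -60618068/823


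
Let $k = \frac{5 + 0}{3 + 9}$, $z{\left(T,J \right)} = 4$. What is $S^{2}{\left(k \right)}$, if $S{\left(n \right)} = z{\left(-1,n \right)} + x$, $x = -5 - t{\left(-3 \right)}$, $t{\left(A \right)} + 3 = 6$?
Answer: $16$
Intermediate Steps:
$t{\left(A \right)} = 3$ ($t{\left(A \right)} = -3 + 6 = 3$)
$x = -8$ ($x = -5 - 3 = -8$)
$k = \frac{5}{12} \approx 0.41667$
$S{\left(n \right)} = -4$ ($S{\left(n \right)} = 4 - 8 = -4$)
$S^{2}{\left(k \right)} = \left(-4\right)^{2} = 16$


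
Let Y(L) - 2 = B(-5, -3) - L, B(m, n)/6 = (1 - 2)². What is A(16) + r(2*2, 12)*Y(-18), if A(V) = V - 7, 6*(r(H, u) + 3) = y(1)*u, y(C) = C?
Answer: -17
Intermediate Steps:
B(m, n) = 6 (B(m, n) = 6*(1 - 2)² = 6*(-1)² = 6*1 = 6)
r(H, u) = -3 + u/6 (r(H, u) = -3 + (1*u)/6 = -3 + u/6)
A(V) = -7 + V
Y(L) = 8 - L (Y(L) = 2 + (6 - L) = 8 - L)
A(16) + r(2*2, 12)*Y(-18) = (-7 + 16) + (-3 + (⅙)*12)*(8 - 1*(-18)) = 9 + (-3 + 2)*(8 + 18) = 9 - 1*26 = 9 - 26 = -17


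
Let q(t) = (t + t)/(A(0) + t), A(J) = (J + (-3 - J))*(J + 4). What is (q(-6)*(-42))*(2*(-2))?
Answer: 112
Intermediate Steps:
A(J) = -12 - 3*J (A(J) = -3*(4 + J) = -12 - 3*J)
q(t) = 2*t/(-12 + t) (q(t) = (t + t)/((-12 - 3*0) + t) = (2*t)/((-12 + 0) + t) = (2*t)/(-12 + t) = 2*t/(-12 + t))
(q(-6)*(-42))*(2*(-2)) = ((2*(-6)/(-12 - 6))*(-42))*(2*(-2)) = ((2*(-6)/(-18))*(-42))*(-4) = ((2*(-6)*(-1/18))*(-42))*(-4) = ((2/3)*(-42))*(-4) = -28*(-4) = 112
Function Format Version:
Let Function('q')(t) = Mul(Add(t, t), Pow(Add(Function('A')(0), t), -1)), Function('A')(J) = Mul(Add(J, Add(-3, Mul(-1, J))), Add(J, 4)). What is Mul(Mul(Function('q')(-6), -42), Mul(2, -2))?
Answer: 112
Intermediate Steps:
Function('A')(J) = Add(-12, Mul(-3, J)) (Function('A')(J) = Mul(-3, Add(4, J)) = Add(-12, Mul(-3, J)))
Function('q')(t) = Mul(2, t, Pow(Add(-12, t), -1)) (Function('q')(t) = Mul(Add(t, t), Pow(Add(Add(-12, Mul(-3, 0)), t), -1)) = Mul(Mul(2, t), Pow(Add(Add(-12, 0), t), -1)) = Mul(Mul(2, t), Pow(Add(-12, t), -1)) = Mul(2, t, Pow(Add(-12, t), -1)))
Mul(Mul(Function('q')(-6), -42), Mul(2, -2)) = Mul(Mul(Mul(2, -6, Pow(Add(-12, -6), -1)), -42), Mul(2, -2)) = Mul(Mul(Mul(2, -6, Pow(-18, -1)), -42), -4) = Mul(Mul(Mul(2, -6, Rational(-1, 18)), -42), -4) = Mul(Mul(Rational(2, 3), -42), -4) = Mul(-28, -4) = 112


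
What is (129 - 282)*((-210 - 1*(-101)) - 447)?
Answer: 85068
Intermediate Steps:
(129 - 282)*((-210 - 1*(-101)) - 447) = -153*((-210 + 101) - 447) = -153*(-109 - 447) = -153*(-556) = 85068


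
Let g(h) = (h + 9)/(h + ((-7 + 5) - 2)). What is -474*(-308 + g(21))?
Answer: 2467644/17 ≈ 1.4516e+5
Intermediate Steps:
g(h) = (9 + h)/(-4 + h) (g(h) = (9 + h)/(h + (-2 - 2)) = (9 + h)/(h - 4) = (9 + h)/(-4 + h))
-474*(-308 + g(21)) = -474*(-308 + (9 + 21)/(-4 + 21)) = -474*(-308 + 30/17) = -474*(-5206/17) = 2467644/17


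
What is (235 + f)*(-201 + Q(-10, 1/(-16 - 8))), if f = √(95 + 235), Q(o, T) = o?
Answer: -49585 - 211*√330 ≈ -53418.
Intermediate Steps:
f = √330 ≈ 18.166
(235 + f)*(-201 + Q(-10, 1/(-16 - 8))) = (235 + √330)*(-201 - 10) = (235 + √330)*(-211) = -49585 - 211*√330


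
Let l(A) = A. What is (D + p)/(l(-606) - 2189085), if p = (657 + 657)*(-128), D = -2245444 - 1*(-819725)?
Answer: 1593911/2189691 ≈ 0.72792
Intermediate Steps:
D = -1425719 (D = -2245444 + 819725 = -1425719)
p = -168192 (p = 1314*(-128) = -168192)
(D + p)/(l(-606) - 2189085) = (-1425719 - 168192)/(-606 - 2189085) = -1593911/(-2189691) = -1593911*(-1/2189691) = 1593911/2189691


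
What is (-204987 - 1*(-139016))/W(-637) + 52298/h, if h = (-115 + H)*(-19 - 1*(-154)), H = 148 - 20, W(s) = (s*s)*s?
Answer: 1039833357023/34894105155 ≈ 29.800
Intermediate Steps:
W(s) = s**3 (W(s) = s**2*s = s**3)
H = 128
h = 1755 (h = (-115 + 128)*(-19 - 1*(-154)) = 13*(-19 + 154) = 13*135 = 1755)
(-204987 - 1*(-139016))/W(-637) + 52298/h = (-204987 - 1*(-139016))/((-637)**3) + 52298/1755 = (-204987 + 139016)/(-258474853) + 52298*(1/1755) = -65971*(-1/258474853) + 52298/1755 = 65971/258474853 + 52298/1755 = 1039833357023/34894105155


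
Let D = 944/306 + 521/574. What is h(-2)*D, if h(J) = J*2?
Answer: -701282/43911 ≈ -15.971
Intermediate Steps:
h(J) = 2*J
D = 350641/87822 (D = 944*(1/306) + 521*(1/574) = 472/153 + 521/574 = 350641/87822 ≈ 3.9926)
h(-2)*D = (2*(-2))*(350641/87822) = -4*350641/87822 = -701282/43911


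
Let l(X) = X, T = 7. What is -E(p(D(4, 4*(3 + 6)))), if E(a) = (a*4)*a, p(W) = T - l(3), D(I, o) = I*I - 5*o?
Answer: -64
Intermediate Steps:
D(I, o) = I² - 5*o
p(W) = 4 (p(W) = 7 - 1*3 = 7 - 3 = 4)
E(a) = 4*a² (E(a) = (4*a)*a = 4*a²)
-E(p(D(4, 4*(3 + 6)))) = -4*4² = -4*16 = -1*64 = -64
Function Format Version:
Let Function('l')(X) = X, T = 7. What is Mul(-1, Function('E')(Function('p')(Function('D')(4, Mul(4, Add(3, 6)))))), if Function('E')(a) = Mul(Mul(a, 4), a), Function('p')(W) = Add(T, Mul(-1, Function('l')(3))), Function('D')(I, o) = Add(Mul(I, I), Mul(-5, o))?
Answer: -64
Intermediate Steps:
Function('D')(I, o) = Add(Pow(I, 2), Mul(-5, o))
Function('p')(W) = 4 (Function('p')(W) = Add(7, Mul(-1, 3)) = Add(7, -3) = 4)
Function('E')(a) = Mul(4, Pow(a, 2)) (Function('E')(a) = Mul(Mul(4, a), a) = Mul(4, Pow(a, 2)))
Mul(-1, Function('E')(Function('p')(Function('D')(4, Mul(4, Add(3, 6)))))) = Mul(-1, Mul(4, Pow(4, 2))) = Mul(-1, Mul(4, 16)) = Mul(-1, 64) = -64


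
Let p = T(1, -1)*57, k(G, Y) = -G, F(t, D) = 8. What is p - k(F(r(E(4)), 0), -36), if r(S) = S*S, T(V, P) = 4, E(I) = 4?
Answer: 236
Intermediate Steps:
r(S) = S²
p = 228 (p = 4*57 = 228)
p - k(F(r(E(4)), 0), -36) = 228 - (-1)*8 = 228 - 1*(-8) = 228 + 8 = 236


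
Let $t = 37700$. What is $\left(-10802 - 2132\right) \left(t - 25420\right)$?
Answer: $-158829520$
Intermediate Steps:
$\left(-10802 - 2132\right) \left(t - 25420\right) = \left(-10802 - 2132\right) \left(37700 - 25420\right) = \left(-12934\right) 12280 = -158829520$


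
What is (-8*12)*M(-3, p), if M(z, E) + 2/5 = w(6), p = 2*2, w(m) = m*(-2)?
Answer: 5952/5 ≈ 1190.4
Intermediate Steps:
w(m) = -2*m
p = 4
M(z, E) = -62/5 (M(z, E) = -⅖ - 2*6 = -⅖ - 12 = -62/5)
(-8*12)*M(-3, p) = -8*12*(-62/5) = -96*(-62/5) = 5952/5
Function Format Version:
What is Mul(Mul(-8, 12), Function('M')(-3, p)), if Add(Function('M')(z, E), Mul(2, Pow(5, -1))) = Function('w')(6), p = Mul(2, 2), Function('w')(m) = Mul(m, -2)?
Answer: Rational(5952, 5) ≈ 1190.4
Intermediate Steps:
Function('w')(m) = Mul(-2, m)
p = 4
Function('M')(z, E) = Rational(-62, 5) (Function('M')(z, E) = Add(Rational(-2, 5), Mul(-2, 6)) = Add(Rational(-2, 5), -12) = Rational(-62, 5))
Mul(Mul(-8, 12), Function('M')(-3, p)) = Mul(Mul(-8, 12), Rational(-62, 5)) = Mul(-96, Rational(-62, 5)) = Rational(5952, 5)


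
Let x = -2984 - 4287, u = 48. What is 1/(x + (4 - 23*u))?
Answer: -1/8371 ≈ -0.00011946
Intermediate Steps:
x = -7271
1/(x + (4 - 23*u)) = 1/(-7271 + (4 - 23*48)) = 1/(-7271 + (4 - 1104)) = 1/(-7271 - 1100) = 1/(-8371) = -1/8371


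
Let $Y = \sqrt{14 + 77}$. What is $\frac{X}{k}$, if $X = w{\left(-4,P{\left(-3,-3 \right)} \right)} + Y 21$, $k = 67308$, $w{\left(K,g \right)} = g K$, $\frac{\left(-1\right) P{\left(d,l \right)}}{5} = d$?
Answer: $- \frac{5}{5609} + \frac{7 \sqrt{91}}{22436} \approx 0.0020849$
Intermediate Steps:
$P{\left(d,l \right)} = - 5 d$
$w{\left(K,g \right)} = K g$
$Y = \sqrt{91} \approx 9.5394$
$X = -60 + 21 \sqrt{91}$ ($X = - 4 \left(\left(-5\right) \left(-3\right)\right) + \sqrt{91} \cdot 21 = \left(-4\right) 15 + 21 \sqrt{91} = -60 + 21 \sqrt{91} \approx 140.33$)
$\frac{X}{k} = \frac{-60 + 21 \sqrt{91}}{67308} = \left(-60 + 21 \sqrt{91}\right) \frac{1}{67308} = - \frac{5}{5609} + \frac{7 \sqrt{91}}{22436}$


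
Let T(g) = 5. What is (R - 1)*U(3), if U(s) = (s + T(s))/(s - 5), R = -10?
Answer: 44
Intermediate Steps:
U(s) = (5 + s)/(-5 + s) (U(s) = (s + 5)/(s - 5) = (5 + s)/(-5 + s))
(R - 1)*U(3) = (-10 - 1)*((5 + 3)/(-5 + 3)) = -11*8/(-2) = -(-11)*8/2 = -11*(-4) = 44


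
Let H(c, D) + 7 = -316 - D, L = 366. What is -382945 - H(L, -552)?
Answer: -383174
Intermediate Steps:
H(c, D) = -323 - D (H(c, D) = -7 + (-316 - D) = -323 - D)
-382945 - H(L, -552) = -382945 - (-323 - 1*(-552)) = -382945 - (-323 + 552) = -382945 - 1*229 = -382945 - 229 = -383174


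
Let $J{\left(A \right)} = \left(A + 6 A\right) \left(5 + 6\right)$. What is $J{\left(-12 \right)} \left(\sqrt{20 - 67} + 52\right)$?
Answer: $-48048 - 924 i \sqrt{47} \approx -48048.0 - 6334.6 i$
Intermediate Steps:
$J{\left(A \right)} = 77 A$ ($J{\left(A \right)} = 7 A 11 = 77 A$)
$J{\left(-12 \right)} \left(\sqrt{20 - 67} + 52\right) = 77 \left(-12\right) \left(\sqrt{20 - 67} + 52\right) = - 924 \left(\sqrt{-47} + 52\right) = - 924 \left(i \sqrt{47} + 52\right) = - 924 \left(52 + i \sqrt{47}\right) = -48048 - 924 i \sqrt{47}$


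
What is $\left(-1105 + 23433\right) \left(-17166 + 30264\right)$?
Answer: $292452144$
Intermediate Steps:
$\left(-1105 + 23433\right) \left(-17166 + 30264\right) = 22328 \cdot 13098 = 292452144$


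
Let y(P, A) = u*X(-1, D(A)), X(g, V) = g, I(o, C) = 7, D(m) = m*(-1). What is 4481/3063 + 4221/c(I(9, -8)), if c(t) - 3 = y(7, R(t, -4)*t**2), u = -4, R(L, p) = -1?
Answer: 1851470/3063 ≈ 604.46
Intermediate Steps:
D(m) = -m
y(P, A) = 4 (y(P, A) = -4*(-1) = 4)
c(t) = 7 (c(t) = 3 + 4 = 7)
4481/3063 + 4221/c(I(9, -8)) = 4481/3063 + 4221/7 = 4481*(1/3063) + 4221*(1/7) = 4481/3063 + 603 = 1851470/3063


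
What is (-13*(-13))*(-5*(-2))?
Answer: 1690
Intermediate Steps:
(-13*(-13))*(-5*(-2)) = 169*10 = 1690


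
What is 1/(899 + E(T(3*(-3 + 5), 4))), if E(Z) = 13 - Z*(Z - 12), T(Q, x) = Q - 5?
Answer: 1/923 ≈ 0.0010834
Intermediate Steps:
T(Q, x) = -5 + Q
E(Z) = 13 - Z*(-12 + Z)
1/(899 + E(T(3*(-3 + 5), 4))) = 1/(899 + (13 - (-5 + 3*(-3 + 5))² + 12*(-5 + 3*(-3 + 5)))) = 1/(899 + (13 - (-5 + 3*2)² + 12*(-5 + 3*2))) = 1/(899 + (13 - (-5 + 6)² + 12*(-5 + 6))) = 1/(899 + (13 - 1*1² + 12*1)) = 1/(899 + (13 - 1*1 + 12)) = 1/(899 + (13 - 1 + 12)) = 1/(899 + 24) = 1/923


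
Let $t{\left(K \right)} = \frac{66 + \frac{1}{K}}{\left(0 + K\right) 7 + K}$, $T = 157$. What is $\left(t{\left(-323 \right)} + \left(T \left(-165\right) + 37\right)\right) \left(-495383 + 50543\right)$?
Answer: $\frac{1200527624660265}{104329} \approx 1.1507 \cdot 10^{10}$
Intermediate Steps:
$t{\left(K \right)} = \frac{66 + \frac{1}{K}}{8 K}$ ($t{\left(K \right)} = \frac{66 + \frac{1}{K}}{K 7 + K} = \frac{66 + \frac{1}{K}}{7 K + K} = \frac{66 + \frac{1}{K}}{8 K}$)
$\left(t{\left(-323 \right)} + \left(T \left(-165\right) + 37\right)\right) \left(-495383 + 50543\right) = \left(\frac{1 + 66 \left(-323\right)}{8 \cdot 104329} + \left(157 \left(-165\right) + 37\right)\right) \left(-495383 + 50543\right) = \left(\frac{1}{8} \cdot \frac{1}{104329} \left(1 - 21318\right) + \left(-25905 + 37\right)\right) \left(-444840\right) = \left(\frac{1}{8} \cdot \frac{1}{104329} \left(-21317\right) - 25868\right) \left(-444840\right) = \left(- \frac{21317}{834632} - 25868\right) \left(-444840\right) = \left(- \frac{21590281893}{834632}\right) \left(-444840\right) = \frac{1200527624660265}{104329}$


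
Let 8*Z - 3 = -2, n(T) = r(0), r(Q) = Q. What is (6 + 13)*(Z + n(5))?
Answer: 19/8 ≈ 2.3750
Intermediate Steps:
n(T) = 0
Z = 1/8 (Z = 3/8 + (1/8)*(-2) = 3/8 - 1/4 = 1/8 ≈ 0.12500)
(6 + 13)*(Z + n(5)) = (6 + 13)*(1/8 + 0) = 19*(1/8) = 19/8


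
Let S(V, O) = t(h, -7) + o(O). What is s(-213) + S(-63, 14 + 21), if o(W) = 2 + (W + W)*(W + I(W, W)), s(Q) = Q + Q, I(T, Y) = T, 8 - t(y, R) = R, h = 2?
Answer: 4491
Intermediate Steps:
t(y, R) = 8 - R
s(Q) = 2*Q
o(W) = 2 + 4*W**2 (o(W) = 2 + (W + W)*(W + W) = 2 + (2*W)*(2*W) = 2 + 4*W**2)
S(V, O) = 17 + 4*O**2 (S(V, O) = (8 - 1*(-7)) + (2 + 4*O**2) = (8 + 7) + (2 + 4*O**2) = 15 + (2 + 4*O**2) = 17 + 4*O**2)
s(-213) + S(-63, 14 + 21) = 2*(-213) + (17 + 4*(14 + 21)**2) = -426 + (17 + 4*35**2) = -426 + (17 + 4*1225) = -426 + (17 + 4900) = -426 + 4917 = 4491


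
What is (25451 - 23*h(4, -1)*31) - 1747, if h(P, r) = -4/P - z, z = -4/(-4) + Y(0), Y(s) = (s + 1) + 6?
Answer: 30121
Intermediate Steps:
Y(s) = 7 + s (Y(s) = (1 + s) + 6 = 7 + s)
z = 8 (z = -4/(-4) + (7 + 0) = -4*(-1/4) + 7 = 1 + 7 = 8)
h(P, r) = -8 - 4/P (h(P, r) = -4/P - 1*8 = -4/P - 8 = -8 - 4/P)
(25451 - 23*h(4, -1)*31) - 1747 = (25451 - 23*(-8 - 4/4)*31) - 1747 = (25451 - 23*(-8 - 4*1/4)*31) - 1747 = (25451 - 23*(-8 - 1)*31) - 1747 = (25451 - 23*(-9)*31) - 1747 = (25451 + 207*31) - 1747 = (25451 + 6417) - 1747 = 31868 - 1747 = 30121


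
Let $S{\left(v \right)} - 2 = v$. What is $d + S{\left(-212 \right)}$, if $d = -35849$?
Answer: $-36059$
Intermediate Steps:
$S{\left(v \right)} = 2 + v$
$d + S{\left(-212 \right)} = -35849 + \left(2 - 212\right) = -35849 - 210 = -36059$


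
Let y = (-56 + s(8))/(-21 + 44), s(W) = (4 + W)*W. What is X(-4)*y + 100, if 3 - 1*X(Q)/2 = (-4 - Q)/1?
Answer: 2540/23 ≈ 110.43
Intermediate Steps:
X(Q) = 14 + 2*Q (X(Q) = 6 - 2*(-4 - Q)/1 = 6 - 2*(-4 - Q) = 6 + (8 + 2*Q) = 14 + 2*Q)
s(W) = W*(4 + W)
y = 40/23 (y = (-56 + 8*(4 + 8))/(-21 + 44) = (-56 + 8*12)/23 = (-56 + 96)*(1/23) = 40*(1/23) = 40/23 ≈ 1.7391)
X(-4)*y + 100 = (14 + 2*(-4))*(40/23) + 100 = (14 - 8)*(40/23) + 100 = 6*(40/23) + 100 = 240/23 + 100 = 2540/23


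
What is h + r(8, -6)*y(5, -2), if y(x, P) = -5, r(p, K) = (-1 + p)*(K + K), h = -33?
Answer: 387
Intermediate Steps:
r(p, K) = 2*K*(-1 + p) (r(p, K) = (-1 + p)*(2*K) = 2*K*(-1 + p))
h + r(8, -6)*y(5, -2) = -33 + (2*(-6)*(-1 + 8))*(-5) = -33 + (2*(-6)*7)*(-5) = -33 - 84*(-5) = -33 + 420 = 387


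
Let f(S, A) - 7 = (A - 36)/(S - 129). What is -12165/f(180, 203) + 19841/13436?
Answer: -1040687407/880058 ≈ -1182.5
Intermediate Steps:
f(S, A) = 7 + (-36 + A)/(-129 + S) (f(S, A) = 7 + (A - 36)/(S - 129) = 7 + (-36 + A)/(-129 + S))
-12165/f(180, 203) + 19841/13436 = -12165*(-129 + 180)/(-939 + 203 + 7*180) + 19841/13436 = -12165*51/(-939 + 203 + 1260) + 19841*(1/13436) = -12165/((1/51)*524) + 19841/13436 = -12165/524/51 + 19841/13436 = -12165*51/524 + 19841/13436 = -620415/524 + 19841/13436 = -1040687407/880058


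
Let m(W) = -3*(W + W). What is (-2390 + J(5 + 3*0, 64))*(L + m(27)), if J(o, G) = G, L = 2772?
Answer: -6070860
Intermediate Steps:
m(W) = -6*W
(-2390 + J(5 + 3*0, 64))*(L + m(27)) = (-2390 + 64)*(2772 - 6*27) = -2326*(2772 - 162) = -2326*2610 = -6070860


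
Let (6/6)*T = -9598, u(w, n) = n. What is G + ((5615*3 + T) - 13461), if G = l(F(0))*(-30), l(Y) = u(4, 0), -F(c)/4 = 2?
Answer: -6214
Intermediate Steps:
F(c) = -8 (F(c) = -4*2 = -8)
l(Y) = 0
T = -9598
G = 0 (G = 0*(-30) = 0)
G + ((5615*3 + T) - 13461) = 0 + ((5615*3 - 9598) - 13461) = 0 + ((16845 - 9598) - 13461) = 0 + (7247 - 13461) = 0 - 6214 = -6214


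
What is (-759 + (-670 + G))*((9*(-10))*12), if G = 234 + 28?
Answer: 1260360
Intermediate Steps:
G = 262
(-759 + (-670 + G))*((9*(-10))*12) = (-759 + (-670 + 262))*((9*(-10))*12) = (-759 - 408)*(-90*12) = -1167*(-1080) = 1260360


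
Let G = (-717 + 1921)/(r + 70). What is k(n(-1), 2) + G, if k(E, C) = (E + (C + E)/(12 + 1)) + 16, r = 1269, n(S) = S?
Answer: 21392/1339 ≈ 15.976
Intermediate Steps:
k(E, C) = 16 + C/13 + 14*E/13 (k(E, C) = (E + (C + E)/13) + 16 = (E + (C + E)*(1/13)) + 16 = (E + (C/13 + E/13)) + 16 = (C/13 + 14*E/13) + 16 = 16 + C/13 + 14*E/13)
G = 1204/1339 (G = (-717 + 1921)/(1269 + 70) = 1204/1339 ≈ 0.89918)
k(n(-1), 2) + G = (16 + (1/13)*2 + (14/13)*(-1)) + 1204/1339 = (16 + 2/13 - 14/13) + 1204/1339 = 196/13 + 1204/1339 = 21392/1339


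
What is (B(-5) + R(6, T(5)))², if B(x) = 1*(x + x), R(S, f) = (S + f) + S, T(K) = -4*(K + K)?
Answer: 1444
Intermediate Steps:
T(K) = -8*K
R(S, f) = f + 2*S
B(x) = 2*x (B(x) = 1*(2*x) = 2*x)
(B(-5) + R(6, T(5)))² = (2*(-5) + (-8*5 + 2*6))² = (-10 + (-40 + 12))² = (-10 - 28)² = (-38)² = 1444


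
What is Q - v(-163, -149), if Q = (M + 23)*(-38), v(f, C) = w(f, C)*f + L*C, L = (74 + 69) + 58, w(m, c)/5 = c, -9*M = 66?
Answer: -276244/3 ≈ -92081.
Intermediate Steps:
M = -22/3 (M = -1/9*66 = -22/3 ≈ -7.3333)
w(m, c) = 5*c
L = 201 (L = 143 + 58 = 201)
v(f, C) = 201*C + 5*C*f (v(f, C) = (5*C)*f + 201*C = 5*C*f + 201*C = 201*C + 5*C*f)
Q = -1786/3 (Q = (-22/3 + 23)*(-38) = (47/3)*(-38) = -1786/3 ≈ -595.33)
Q - v(-163, -149) = -1786/3 - (-149)*(201 + 5*(-163)) = -1786/3 - (-149)*(201 - 815) = -1786/3 - (-149)*(-614) = -1786/3 - 1*91486 = -1786/3 - 91486 = -276244/3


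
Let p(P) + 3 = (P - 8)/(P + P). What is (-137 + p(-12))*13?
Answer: -10855/6 ≈ -1809.2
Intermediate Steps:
p(P) = -3 + (-8 + P)/(2*P) (p(P) = -3 + (P - 8)/(P + P) = -3 + (-8 + P)/((2*P)) = -3 + (-8 + P)*(1/(2*P)) = -3 + (-8 + P)/(2*P))
(-137 + p(-12))*13 = (-137 + (-5/2 - 4/(-12)))*13 = (-137 + (-5/2 - 4*(-1/12)))*13 = (-137 + (-5/2 + ⅓))*13 = (-137 - 13/6)*13 = -835/6*13 = -10855/6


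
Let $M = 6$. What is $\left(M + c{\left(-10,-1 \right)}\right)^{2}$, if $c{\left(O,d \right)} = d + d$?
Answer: $16$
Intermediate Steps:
$c{\left(O,d \right)} = 2 d$
$\left(M + c{\left(-10,-1 \right)}\right)^{2} = \left(6 + 2 \left(-1\right)\right)^{2} = \left(6 - 2\right)^{2} = 4^{2} = 16$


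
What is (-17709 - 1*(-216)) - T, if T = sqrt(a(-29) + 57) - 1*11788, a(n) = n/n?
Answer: -5705 - sqrt(58) ≈ -5712.6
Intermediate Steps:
a(n) = 1
T = -11788 + sqrt(58) (T = sqrt(1 + 57) - 1*11788 = sqrt(58) - 11788 = -11788 + sqrt(58) ≈ -11780.)
(-17709 - 1*(-216)) - T = (-17709 - 1*(-216)) - (-11788 + sqrt(58)) = (-17709 + 216) + (11788 - sqrt(58)) = -17493 + (11788 - sqrt(58)) = -5705 - sqrt(58)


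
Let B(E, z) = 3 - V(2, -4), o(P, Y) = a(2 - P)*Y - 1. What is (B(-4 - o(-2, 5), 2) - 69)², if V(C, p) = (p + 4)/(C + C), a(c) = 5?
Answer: 4356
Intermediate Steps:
V(C, p) = (4 + p)/(2*C) (V(C, p) = (4 + p)/((2*C)) = (4 + p)*(1/(2*C)) = (4 + p)/(2*C))
o(P, Y) = -1 + 5*Y (o(P, Y) = 5*Y - 1 = -1 + 5*Y)
B(E, z) = 3 (B(E, z) = 3 - (4 - 4)/(2*2) = 3 - 0/(2*2) = 3 - 1*0 = 3 + 0 = 3)
(B(-4 - o(-2, 5), 2) - 69)² = (3 - 69)² = (-66)² = 4356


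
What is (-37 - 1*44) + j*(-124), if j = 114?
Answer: -14217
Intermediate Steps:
(-37 - 1*44) + j*(-124) = (-37 - 1*44) + 114*(-124) = (-37 - 44) - 14136 = -81 - 14136 = -14217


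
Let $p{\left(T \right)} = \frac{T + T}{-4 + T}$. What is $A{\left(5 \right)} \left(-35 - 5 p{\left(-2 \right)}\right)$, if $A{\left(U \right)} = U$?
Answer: $- \frac{575}{3} \approx -191.67$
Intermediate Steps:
$p{\left(T \right)} = \frac{2 T}{-4 + T}$
$A{\left(5 \right)} \left(-35 - 5 p{\left(-2 \right)}\right) = 5 \left(-35 - 5 \cdot 2 \left(-2\right) \frac{1}{-4 - 2}\right) = 5 \left(-35 - 5 \cdot 2 \left(-2\right) \frac{1}{-6}\right) = 5 \left(-35 - 5 \cdot 2 \left(-2\right) \left(- \frac{1}{6}\right)\right) = 5 \left(-35 - \frac{10}{3}\right) = 5 \left(- \frac{115}{3}\right) = - \frac{575}{3}$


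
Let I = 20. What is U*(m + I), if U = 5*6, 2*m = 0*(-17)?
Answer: 600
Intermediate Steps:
m = 0 (m = (0*(-17))/2 = (½)*0 = 0)
U = 30
U*(m + I) = 30*(0 + 20) = 30*20 = 600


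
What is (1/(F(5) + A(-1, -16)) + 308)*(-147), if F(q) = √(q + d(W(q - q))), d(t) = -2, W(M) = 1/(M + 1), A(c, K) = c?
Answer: -90699/2 - 147*√3/2 ≈ -45477.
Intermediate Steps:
W(M) = 1/(1 + M)
F(q) = √(-2 + q) (F(q) = √(q - 2) = √(-2 + q))
(1/(F(5) + A(-1, -16)) + 308)*(-147) = (1/(√(-2 + 5) - 1) + 308)*(-147) = (1/(√3 - 1) + 308)*(-147) = (1/(-1 + √3) + 308)*(-147) = (308 + 1/(-1 + √3))*(-147) = -45276 - 147/(-1 + √3)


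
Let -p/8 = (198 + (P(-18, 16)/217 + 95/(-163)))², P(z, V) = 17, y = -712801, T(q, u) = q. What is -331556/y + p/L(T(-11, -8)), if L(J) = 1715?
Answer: -277559281372189382228/1529421183605336315 ≈ -181.48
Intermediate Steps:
p = -390390423655968/1251107641 (p = -8*(198 + (17/217 + 95/(-163)))² = -8*(198 + (17*(1/217) + 95*(-1/163)))² = -8*(198 + (17/217 - 95/163))² = -8*(198 - 17844/35371)² = -8*(6985614/35371)² = -8*48798802956996/1251107641 = -390390423655968/1251107641 ≈ -3.1204e+5)
-331556/y + p/L(T(-11, -8)) = -331556/(-712801) - 390390423655968/1251107641/1715 = -331556*(-1/712801) - 390390423655968/1251107641*1/1715 = 331556/712801 - 390390423655968/2145649604315 = -277559281372189382228/1529421183605336315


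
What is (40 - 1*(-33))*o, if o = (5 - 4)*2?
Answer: 146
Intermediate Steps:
o = 2 (o = 1*2 = 2)
(40 - 1*(-33))*o = (40 - 1*(-33))*2 = (40 + 33)*2 = 73*2 = 146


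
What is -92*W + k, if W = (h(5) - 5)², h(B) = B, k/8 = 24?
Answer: 192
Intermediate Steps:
k = 192 (k = 8*24 = 192)
W = 0 (W = (5 - 5)² = 0² = 0)
-92*W + k = -92*0 + 192 = 0 + 192 = 192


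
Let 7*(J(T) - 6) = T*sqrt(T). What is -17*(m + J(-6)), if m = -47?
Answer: 697 + 102*I*sqrt(6)/7 ≈ 697.0 + 35.693*I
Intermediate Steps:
J(T) = 6 + T**(3/2)/7 (J(T) = 6 + (T*sqrt(T))/7 = 6 + T**(3/2)/7)
-17*(m + J(-6)) = -17*(-47 + (6 + (-6)**(3/2)/7)) = -17*(-47 + (6 + (-6*I*sqrt(6))/7)) = -17*(-47 + (6 - 6*I*sqrt(6)/7)) = -17*(-41 - 6*I*sqrt(6)/7) = 697 + 102*I*sqrt(6)/7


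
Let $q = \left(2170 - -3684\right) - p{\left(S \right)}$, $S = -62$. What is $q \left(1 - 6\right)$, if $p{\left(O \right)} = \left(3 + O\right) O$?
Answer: $-10980$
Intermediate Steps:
$p{\left(O \right)} = O \left(3 + O\right)$
$q = 2196$ ($q = \left(2170 - -3684\right) - - 62 \left(3 - 62\right) = \left(2170 + 3684\right) - \left(-62\right) \left(-59\right) = 5854 - 3658 = 2196$)
$q \left(1 - 6\right) = 2196 \left(1 - 6\right) = 2196 \left(-5\right) = -10980$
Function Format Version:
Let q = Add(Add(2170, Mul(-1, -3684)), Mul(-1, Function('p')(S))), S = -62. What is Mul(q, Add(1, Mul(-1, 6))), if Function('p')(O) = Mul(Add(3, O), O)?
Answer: -10980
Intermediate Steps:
Function('p')(O) = Mul(O, Add(3, O))
q = 2196 (q = Add(Add(2170, Mul(-1, -3684)), Mul(-1, Mul(-62, Add(3, -62)))) = Add(Add(2170, 3684), Mul(-1, Mul(-62, -59))) = Add(5854, Mul(-1, 3658)) = Add(5854, -3658) = 2196)
Mul(q, Add(1, Mul(-1, 6))) = Mul(2196, Add(1, Mul(-1, 6))) = Mul(2196, Add(1, -6)) = Mul(2196, -5) = -10980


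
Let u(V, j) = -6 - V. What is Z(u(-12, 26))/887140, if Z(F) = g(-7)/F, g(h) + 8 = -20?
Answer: -7/1330710 ≈ -5.2604e-6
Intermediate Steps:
g(h) = -28 (g(h) = -8 - 20 = -28)
Z(F) = -28/F
Z(u(-12, 26))/887140 = -28/(-6 - 1*(-12))/887140 = -28/(-6 + 12)*(1/887140) = -28/6*(1/887140) = -28*1/6*(1/887140) = -14/3*1/887140 = -7/1330710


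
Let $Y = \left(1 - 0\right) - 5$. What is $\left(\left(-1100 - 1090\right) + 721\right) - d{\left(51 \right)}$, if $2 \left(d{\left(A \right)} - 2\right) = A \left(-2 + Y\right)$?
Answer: $-1318$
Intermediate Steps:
$Y = -4$ ($Y = \left(1 + 0\right) - 5 = 1 - 5 = -4$)
$d{\left(A \right)} = 2 - 3 A$ ($d{\left(A \right)} = 2 + \frac{A \left(-2 - 4\right)}{2} = 2 + \frac{A \left(-6\right)}{2} = 2 + \frac{\left(-6\right) A}{2} = 2 - 3 A$)
$\left(\left(-1100 - 1090\right) + 721\right) - d{\left(51 \right)} = \left(\left(-1100 - 1090\right) + 721\right) - \left(2 - 153\right) = \left(-2190 + 721\right) - \left(2 - 153\right) = -1469 - -151 = -1469 + 151 = -1318$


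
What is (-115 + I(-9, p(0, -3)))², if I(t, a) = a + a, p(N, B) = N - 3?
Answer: 14641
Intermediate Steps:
p(N, B) = -3 + N
I(t, a) = 2*a
(-115 + I(-9, p(0, -3)))² = (-115 + 2*(-3 + 0))² = (-115 + 2*(-3))² = (-115 - 6)² = (-121)² = 14641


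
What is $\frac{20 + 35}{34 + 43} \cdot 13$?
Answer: $\frac{65}{7} \approx 9.2857$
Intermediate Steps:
$\frac{20 + 35}{34 + 43} \cdot 13 = \frac{1}{77} \cdot 55 \cdot 13 = \frac{5}{7} \cdot 13 = \frac{65}{7}$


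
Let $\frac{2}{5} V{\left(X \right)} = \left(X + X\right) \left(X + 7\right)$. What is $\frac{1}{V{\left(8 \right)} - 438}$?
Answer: $\frac{1}{162} \approx 0.0061728$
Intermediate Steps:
$V{\left(X \right)} = 5 X \left(7 + X\right)$ ($V{\left(X \right)} = \frac{5 \left(X + X\right) \left(X + 7\right)}{2} = \frac{5 \cdot 2 X \left(7 + X\right)}{2} = 5 X \left(7 + X\right)$)
$\frac{1}{V{\left(8 \right)} - 438} = \frac{1}{5 \cdot 8 \left(7 + 8\right) - 438} = \frac{1}{5 \cdot 8 \cdot 15 - 438} = \frac{1}{600 - 438} = \frac{1}{162}$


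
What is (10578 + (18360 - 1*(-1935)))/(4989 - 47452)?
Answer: -30873/42463 ≈ -0.72706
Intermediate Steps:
(10578 + (18360 - 1*(-1935)))/(4989 - 47452) = (10578 + (18360 + 1935))/(-42463) = (10578 + 20295)*(-1/42463) = 30873*(-1/42463) = -30873/42463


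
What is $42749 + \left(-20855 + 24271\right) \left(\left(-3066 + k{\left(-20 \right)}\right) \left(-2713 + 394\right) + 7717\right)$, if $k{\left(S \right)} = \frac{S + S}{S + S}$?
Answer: $24306426781$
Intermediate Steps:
$k{\left(S \right)} = 1$ ($k{\left(S \right)} = \frac{2 S}{2 S} = 2 S \frac{1}{2 S} = 1$)
$42749 + \left(-20855 + 24271\right) \left(\left(-3066 + k{\left(-20 \right)}\right) \left(-2713 + 394\right) + 7717\right) = 42749 + \left(-20855 + 24271\right) \left(\left(-3066 + 1\right) \left(-2713 + 394\right) + 7717\right) = 42749 + 3416 \left(\left(-3065\right) \left(-2319\right) + 7717\right) = 42749 + 3416 \left(7107735 + 7717\right) = 42749 + 3416 \cdot 7115452 = 42749 + 24306384032 = 24306426781$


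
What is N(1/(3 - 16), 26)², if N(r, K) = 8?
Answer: 64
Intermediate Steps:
N(1/(3 - 16), 26)² = 8² = 64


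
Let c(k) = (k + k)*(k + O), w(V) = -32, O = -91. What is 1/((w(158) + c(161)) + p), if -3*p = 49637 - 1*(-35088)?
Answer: -3/17201 ≈ -0.00017441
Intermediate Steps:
c(k) = 2*k*(-91 + k) (c(k) = (k + k)*(k - 91) = (2*k)*(-91 + k) = 2*k*(-91 + k))
p = -84725/3 (p = -(49637 - 1*(-35088))/3 = -(49637 + 35088)/3 = -⅓*84725 = -84725/3 ≈ -28242.)
1/((w(158) + c(161)) + p) = 1/((-32 + 2*161*(-91 + 161)) - 84725/3) = 1/((-32 + 2*161*70) - 84725/3) = 1/((-32 + 22540) - 84725/3) = 1/(22508 - 84725/3) = 1/(-17201/3) = -3/17201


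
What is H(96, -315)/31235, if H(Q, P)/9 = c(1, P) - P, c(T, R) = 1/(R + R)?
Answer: 198449/2186450 ≈ 0.090763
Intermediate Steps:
c(T, R) = 1/(2*R)
H(Q, P) = -9*P + 9/(2*P) (H(Q, P) = 9*(1/(2*P) - P) = -9*P + 9/(2*P))
H(96, -315)/31235 = (-9*(-315) + (9/2)/(-315))/31235 = (2835 + (9/2)*(-1/315))*(1/31235) = (2835 - 1/70)*(1/31235) = (198449/70)*(1/31235) = 198449/2186450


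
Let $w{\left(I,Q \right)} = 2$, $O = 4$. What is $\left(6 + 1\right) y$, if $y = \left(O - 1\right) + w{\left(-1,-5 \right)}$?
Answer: $35$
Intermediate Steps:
$y = 5$ ($y = \left(4 - 1\right) + 2 = 3 + 2 = 5$)
$\left(6 + 1\right) y = \left(6 + 1\right) 5 = 7 \cdot 5 = 35$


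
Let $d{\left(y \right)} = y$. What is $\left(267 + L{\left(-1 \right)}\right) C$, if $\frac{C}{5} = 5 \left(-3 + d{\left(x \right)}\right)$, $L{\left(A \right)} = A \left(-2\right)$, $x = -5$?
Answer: $-53800$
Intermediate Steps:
$L{\left(A \right)} = - 2 A$
$C = -200$ ($C = 5 \cdot 5 \left(-3 - 5\right) = 5 \cdot 5 \left(-8\right) = 5 \left(-40\right) = -200$)
$\left(267 + L{\left(-1 \right)}\right) C = \left(267 - -2\right) \left(-200\right) = \left(267 + 2\right) \left(-200\right) = 269 \left(-200\right) = -53800$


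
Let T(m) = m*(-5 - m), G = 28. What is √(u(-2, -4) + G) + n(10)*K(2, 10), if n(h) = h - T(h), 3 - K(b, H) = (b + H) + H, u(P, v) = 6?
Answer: -3040 + √34 ≈ -3034.2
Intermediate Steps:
K(b, H) = 3 - b - 2*H (K(b, H) = 3 - ((b + H) + H) = 3 - ((H + b) + H) = 3 - (b + 2*H) = 3 + (-b - 2*H) = 3 - b - 2*H)
n(h) = h + h*(5 + h) (n(h) = h - (-1)*h*(5 + h) = h + h*(5 + h))
√(u(-2, -4) + G) + n(10)*K(2, 10) = √(6 + 28) + (10*(6 + 10))*(3 - 1*2 - 2*10) = √34 + (10*16)*(3 - 2 - 20) = √34 + 160*(-19) = √34 - 3040 = -3040 + √34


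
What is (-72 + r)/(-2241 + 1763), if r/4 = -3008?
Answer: 6052/239 ≈ 25.322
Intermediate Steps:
r = -12032 (r = 4*(-3008) = -12032)
(-72 + r)/(-2241 + 1763) = (-72 - 12032)/(-2241 + 1763) = -12104/(-478) = -12104*(-1/478) = 6052/239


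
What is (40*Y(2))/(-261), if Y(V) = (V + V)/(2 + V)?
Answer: -40/261 ≈ -0.15326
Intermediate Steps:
Y(V) = 2*V/(2 + V) (Y(V) = (2*V)/(2 + V) = 2*V/(2 + V))
(40*Y(2))/(-261) = (40*(2*2/(2 + 2)))/(-261) = (40*(2*2/4))*(-1/261) = (40*(2*2*(¼)))*(-1/261) = (40*1)*(-1/261) = 40*(-1/261) = -40/261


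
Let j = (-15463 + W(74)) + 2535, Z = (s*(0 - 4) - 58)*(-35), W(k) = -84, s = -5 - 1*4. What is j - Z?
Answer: -13782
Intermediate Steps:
s = -9 (s = -5 - 4 = -9)
Z = 770 (Z = (-9*(0 - 4) - 58)*(-35) = (-9*(-4) - 58)*(-35) = (36 - 58)*(-35) = -22*(-35) = 770)
j = -13012 (j = (-15463 - 84) + 2535 = -15547 + 2535 = -13012)
j - Z = -13012 - 1*770 = -13012 - 770 = -13782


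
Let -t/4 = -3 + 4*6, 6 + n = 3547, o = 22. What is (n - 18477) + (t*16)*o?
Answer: -44504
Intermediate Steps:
n = 3541 (n = -6 + 3547 = 3541)
t = -84 (t = -4*(-3 + 4*6) = -4*(-3 + 24) = -4*21 = -84)
(n - 18477) + (t*16)*o = (3541 - 18477) - 84*16*22 = -14936 - 1344*22 = -14936 - 29568 = -44504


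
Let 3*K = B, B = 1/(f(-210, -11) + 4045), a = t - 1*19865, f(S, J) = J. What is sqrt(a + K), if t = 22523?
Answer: sqrt(389286449934)/12102 ≈ 51.556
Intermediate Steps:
a = 2658 (a = 22523 - 1*19865 = 22523 - 19865 = 2658)
B = 1/4034 (B = 1/(-11 + 4045) = 1/4034 ≈ 0.00024789)
K = 1/12102 (K = (1/3)*(1/4034) = 1/12102 ≈ 8.2631e-5)
sqrt(a + K) = sqrt(2658 + 1/12102) = sqrt(32167117/12102) = sqrt(389286449934)/12102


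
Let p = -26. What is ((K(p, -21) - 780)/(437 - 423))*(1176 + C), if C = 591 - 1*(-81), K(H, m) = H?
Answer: -106392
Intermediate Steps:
C = 672 (C = 591 + 81 = 672)
((K(p, -21) - 780)/(437 - 423))*(1176 + C) = ((-26 - 780)/(437 - 423))*(1176 + 672) = -806/14*1848 = -806*1/14*1848 = -403/7*1848 = -106392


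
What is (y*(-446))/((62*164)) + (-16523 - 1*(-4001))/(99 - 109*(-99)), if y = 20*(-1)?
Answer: -628852/2306865 ≈ -0.27260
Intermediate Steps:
y = -20
(y*(-446))/((62*164)) + (-16523 - 1*(-4001))/(99 - 109*(-99)) = (-20*(-446))/((62*164)) + (-16523 - 1*(-4001))/(99 - 109*(-99)) = 8920/10168 + (-16523 + 4001)/(99 + 10791) = 8920*(1/10168) - 12522/10890 = 1115/1271 - 12522*1/10890 = 1115/1271 - 2087/1815 = -628852/2306865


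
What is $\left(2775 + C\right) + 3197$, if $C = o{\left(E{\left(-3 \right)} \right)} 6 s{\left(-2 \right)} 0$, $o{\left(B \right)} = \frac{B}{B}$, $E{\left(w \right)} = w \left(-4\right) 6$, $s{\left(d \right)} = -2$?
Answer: $5972$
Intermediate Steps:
$E{\left(w \right)} = - 24 w$ ($E{\left(w \right)} = - 4 w 6 = - 24 w$)
$o{\left(B \right)} = 1$
$C = 0$ ($C = 1 \cdot 6 \left(-2\right) 0 = 1 \left(\left(-12\right) 0\right) = 1 \cdot 0 = 0$)
$\left(2775 + C\right) + 3197 = \left(2775 + 0\right) + 3197 = 2775 + 3197 = 5972$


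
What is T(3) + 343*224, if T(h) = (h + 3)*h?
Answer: 76850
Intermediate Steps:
T(h) = h*(3 + h) (T(h) = (3 + h)*h = h*(3 + h))
T(3) + 343*224 = 3*(3 + 3) + 343*224 = 3*6 + 76832 = 18 + 76832 = 76850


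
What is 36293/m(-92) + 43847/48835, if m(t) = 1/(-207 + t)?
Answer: -529938183998/48835 ≈ -1.0852e+7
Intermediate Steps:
36293/m(-92) + 43847/48835 = 36293/(1/(-207 - 92)) + 43847/48835 = 36293/(1/(-299)) + 43847*(1/48835) = 36293/(-1/299) + 43847/48835 = 36293*(-299) + 43847/48835 = -10851607 + 43847/48835 = -529938183998/48835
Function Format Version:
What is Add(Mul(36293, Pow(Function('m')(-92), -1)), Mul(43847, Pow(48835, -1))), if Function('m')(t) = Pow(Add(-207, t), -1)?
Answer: Rational(-529938183998, 48835) ≈ -1.0852e+7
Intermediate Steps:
Add(Mul(36293, Pow(Function('m')(-92), -1)), Mul(43847, Pow(48835, -1))) = Add(Mul(36293, Pow(Pow(Add(-207, -92), -1), -1)), Mul(43847, Pow(48835, -1))) = Add(Mul(36293, Pow(Pow(-299, -1), -1)), Mul(43847, Rational(1, 48835))) = Add(Mul(36293, Pow(Rational(-1, 299), -1)), Rational(43847, 48835)) = Add(Mul(36293, -299), Rational(43847, 48835)) = Add(-10851607, Rational(43847, 48835)) = Rational(-529938183998, 48835)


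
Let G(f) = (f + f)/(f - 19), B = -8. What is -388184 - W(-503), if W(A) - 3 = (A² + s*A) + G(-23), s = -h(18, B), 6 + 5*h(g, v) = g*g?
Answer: -70684729/105 ≈ -6.7319e+5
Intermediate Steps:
h(g, v) = -6/5 + g²/5 (h(g, v) = -6/5 + (g*g)/5 = -6/5 + g²/5)
G(f) = 2*f/(-19 + f) (G(f) = (2*f)/(-19 + f) = 2*f/(-19 + f))
s = -318/5 (s = -(-6/5 + (⅕)*18²) = -(-6/5 + (⅕)*324) = -(-6/5 + 324/5) = -1*318/5 = -318/5 ≈ -63.600)
W(A) = 86/21 + A² - 318*A/5 (W(A) = 3 + ((A² - 318*A/5) + 2*(-23)/(-19 - 23)) = 3 + ((A² - 318*A/5) + 2*(-23)/(-42)) = 3 + ((A² - 318*A/5) + 2*(-23)*(-1/42)) = 3 + ((A² - 318*A/5) + 23/21) = 3 + (23/21 + A² - 318*A/5) = 86/21 + A² - 318*A/5)
-388184 - W(-503) = -388184 - (86/21 + (-503)² - 318/5*(-503)) = -388184 - (86/21 + 253009 + 159954/5) = -388184 - 1*29925409/105 = -388184 - 29925409/105 = -70684729/105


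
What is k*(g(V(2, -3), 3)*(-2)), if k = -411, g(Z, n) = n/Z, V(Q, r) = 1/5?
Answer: 12330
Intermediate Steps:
V(Q, r) = ⅕
k*(g(V(2, -3), 3)*(-2)) = -411*3/(⅕)*(-2) = -411*3*5*(-2) = -6165*(-2) = -411*(-30) = 12330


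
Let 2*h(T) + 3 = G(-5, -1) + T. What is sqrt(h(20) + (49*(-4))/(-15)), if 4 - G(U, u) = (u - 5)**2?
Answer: sqrt(5010)/30 ≈ 2.3594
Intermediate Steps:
G(U, u) = 4 - (-5 + u)**2 (G(U, u) = 4 - (u - 5)**2 = 4 - (-5 + u)**2)
h(T) = -35/2 + T/2 (h(T) = -3/2 + ((4 - (-5 - 1)**2) + T)/2 = -3/2 + ((4 - 1*(-6)**2) + T)/2 = -3/2 + ((4 - 1*36) + T)/2 = -3/2 + ((4 - 36) + T)/2 = -3/2 + (-32 + T)/2 = -3/2 + (-16 + T/2) = -35/2 + T/2)
sqrt(h(20) + (49*(-4))/(-15)) = sqrt((-35/2 + (1/2)*20) + (49*(-4))/(-15)) = sqrt((-35/2 + 10) - 196*(-1/15)) = sqrt(-15/2 + 196/15) = sqrt(167/30) = sqrt(5010)/30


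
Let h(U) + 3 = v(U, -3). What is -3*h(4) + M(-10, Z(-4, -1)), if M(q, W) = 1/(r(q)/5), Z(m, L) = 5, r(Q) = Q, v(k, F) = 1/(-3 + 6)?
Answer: 15/2 ≈ 7.5000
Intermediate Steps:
v(k, F) = 1/3
h(U) = -8/3 (h(U) = -3 + 1/3 = -8/3)
M(q, W) = 5/q (M(q, W) = 1/(q/5) = 5/q)
-3*h(4) + M(-10, Z(-4, -1)) = -3*(-8/3) + 5/(-10) = 8 + 5*(-1/10) = 8 - 1/2 = 15/2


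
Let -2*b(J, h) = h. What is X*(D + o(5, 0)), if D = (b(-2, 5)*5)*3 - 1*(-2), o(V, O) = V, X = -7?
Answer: 427/2 ≈ 213.50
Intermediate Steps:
b(J, h) = -h/2
D = -71/2 (D = (-½*5*5)*3 - 1*(-2) = -5/2*5*3 + 2 = -25/2*3 + 2 = -75/2 + 2 = -71/2 ≈ -35.500)
X*(D + o(5, 0)) = -7*(-71/2 + 5) = -7*(-61/2) = 427/2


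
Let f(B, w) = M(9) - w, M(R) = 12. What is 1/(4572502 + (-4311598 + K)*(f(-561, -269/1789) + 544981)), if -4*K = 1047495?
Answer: -3578/8918187200159695 ≈ -4.0120e-13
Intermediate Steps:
K = -1047495/4 (K = -1/4*1047495 = -1047495/4 ≈ -2.6187e+5)
f(B, w) = 12 - w
1/(4572502 + (-4311598 + K)*(f(-561, -269/1789) + 544981)) = 1/(4572502 + (-4311598 - 1047495/4)*((12 - (-269)/1789) + 544981)) = 1/(4572502 - 18293887*((12 - (-269)/1789) + 544981)/4) = 1/(4572502 - 18293887*((12 - 1*(-269/1789)) + 544981)/4) = 1/(4572502 - 18293887*((12 + 269/1789) + 544981)/4) = 1/(4572502 - 18293887*(21737/1789 + 544981)/4) = 1/(4572502 - 18293887/4*974992746/1789) = 1/(4572502 - 8918203560571851/3578) = 1/(-8918187200159695/3578) = -3578/8918187200159695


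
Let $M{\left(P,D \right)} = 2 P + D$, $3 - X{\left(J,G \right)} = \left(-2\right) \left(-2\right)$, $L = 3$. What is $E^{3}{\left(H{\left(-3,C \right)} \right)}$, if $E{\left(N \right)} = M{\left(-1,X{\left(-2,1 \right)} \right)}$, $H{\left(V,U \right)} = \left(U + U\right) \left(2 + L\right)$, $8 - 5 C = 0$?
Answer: $-27$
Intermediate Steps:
$X{\left(J,G \right)} = -1$ ($X{\left(J,G \right)} = 3 - \left(-2\right) \left(-2\right) = 3 - 4 = -1$)
$M{\left(P,D \right)} = D + 2 P$
$C = \frac{8}{5}$ ($C = \frac{8}{5} - 0 = \frac{8}{5} + 0 = \frac{8}{5} \approx 1.6$)
$H{\left(V,U \right)} = 10 U$ ($H{\left(V,U \right)} = \left(U + U\right) \left(2 + 3\right) = 2 U 5 = 10 U$)
$E{\left(N \right)} = -3$ ($E{\left(N \right)} = -1 + 2 \left(-1\right) = -1 - 2 = -3$)
$E^{3}{\left(H{\left(-3,C \right)} \right)} = \left(-3\right)^{3} = -27$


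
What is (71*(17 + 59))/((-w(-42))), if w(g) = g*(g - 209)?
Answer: -2698/5271 ≈ -0.51186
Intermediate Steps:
w(g) = g*(-209 + g)
(71*(17 + 59))/((-w(-42))) = (71*(17 + 59))/((-(-42)*(-209 - 42))) = (71*76)/((-(-42)*(-251))) = 5396/((-1*10542)) = 5396/(-10542) = 5396*(-1/10542) = -2698/5271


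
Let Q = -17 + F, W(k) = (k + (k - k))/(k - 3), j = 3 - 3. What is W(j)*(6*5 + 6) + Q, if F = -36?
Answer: -53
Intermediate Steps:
j = 0
W(k) = k/(-3 + k) (W(k) = (k + 0)/(-3 + k) = k/(-3 + k))
Q = -53 (Q = -17 - 36 = -53)
W(j)*(6*5 + 6) + Q = (0/(-3 + 0))*(6*5 + 6) - 53 = (0/(-3))*(30 + 6) - 53 = (0*(-⅓))*36 - 53 = 0*36 - 53 = 0 - 53 = -53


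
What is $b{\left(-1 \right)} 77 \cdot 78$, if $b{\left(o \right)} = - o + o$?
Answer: $0$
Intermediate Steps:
$b{\left(o \right)} = 0$
$b{\left(-1 \right)} 77 \cdot 78 = 0 \cdot 77 \cdot 78 = 0 \cdot 78 = 0$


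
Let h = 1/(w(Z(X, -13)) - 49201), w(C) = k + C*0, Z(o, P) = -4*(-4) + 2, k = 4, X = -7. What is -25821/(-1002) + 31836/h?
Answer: -523122712521/334 ≈ -1.5662e+9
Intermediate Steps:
Z(o, P) = 18 (Z(o, P) = 16 + 2 = 18)
w(C) = 4 (w(C) = 4 + C*0 = 4 + 0 = 4)
h = -1/49197 (h = 1/(4 - 49201) = 1/(-49197) = -1/49197 ≈ -2.0326e-5)
-25821/(-1002) + 31836/h = -25821/(-1002) + 31836/(-1/49197) = -25821*(-1/1002) + 31836*(-49197) = 8607/334 - 1566235692 = -523122712521/334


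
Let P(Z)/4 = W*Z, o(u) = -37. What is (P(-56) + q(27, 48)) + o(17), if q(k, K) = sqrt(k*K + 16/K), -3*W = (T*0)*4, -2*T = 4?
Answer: -37 + sqrt(11667)/3 ≈ -0.99537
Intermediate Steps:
T = -2 (T = -1/2*4 = -2)
W = 0 (W = -(-2*0)*4/3 = -0*4 = -1/3*0 = 0)
P(Z) = 0 (P(Z) = 4*(0*Z) = 4*0 = 0)
q(k, K) = sqrt(16/K + K*k) (q(k, K) = sqrt(K*k + 16/K) = sqrt(16/K + K*k))
(P(-56) + q(27, 48)) + o(17) = (0 + sqrt(16/48 + 48*27)) - 37 = (0 + sqrt(16*(1/48) + 1296)) - 37 = (0 + sqrt(1/3 + 1296)) - 37 = (0 + sqrt(3889/3)) - 37 = (0 + sqrt(11667)/3) - 37 = sqrt(11667)/3 - 37 = -37 + sqrt(11667)/3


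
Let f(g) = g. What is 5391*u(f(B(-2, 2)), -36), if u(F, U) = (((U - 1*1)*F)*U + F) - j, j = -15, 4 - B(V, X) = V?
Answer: 43198083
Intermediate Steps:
B(V, X) = 4 - V
u(F, U) = 15 + F + F*U*(-1 + U) (u(F, U) = (((U - 1*1)*F)*U + F) - 1*(-15) = (((U - 1)*F)*U + F) + 15 = (((-1 + U)*F)*U + F) + 15 = ((F*(-1 + U))*U + F) + 15 = (F*U*(-1 + U) + F) + 15 = (F + F*U*(-1 + U)) + 15 = 15 + F + F*U*(-1 + U))
5391*u(f(B(-2, 2)), -36) = 5391*(15 + (4 - 1*(-2)) + (4 - 1*(-2))*(-36)**2 - 1*(4 - 1*(-2))*(-36)) = 5391*(15 + (4 + 2) + (4 + 2)*1296 - 1*(4 + 2)*(-36)) = 5391*(15 + 6 + 6*1296 - 1*6*(-36)) = 5391*(15 + 6 + 7776 + 216) = 5391*8013 = 43198083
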